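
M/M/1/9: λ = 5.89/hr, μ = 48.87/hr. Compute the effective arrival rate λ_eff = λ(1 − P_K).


ρ = 0.1205; P_K = (1−ρ)ρ^9/(1−ρ^10) = 0.000000004719
λ_eff = λ(1 − P_K) = 5.89·(1 − 0.000000004719) = 5.89·1.000000 = 5.8900 /hr

Final: 5.8900 /hr


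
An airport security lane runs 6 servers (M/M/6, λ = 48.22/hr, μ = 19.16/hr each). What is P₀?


a = λ/μ = 48.22/19.16 = 2.5167; ρ = a/c = 0.4195
Σ_{k=0}^{5} a^k/k! (terms k=0..5) = 1.00000 + 2.51670 + 3.16689 + 2.65671 + 1.67154 + 0.84135 = 11.85319
Tail: a^6/(6!(1−ρ)) = 254.09154/(720·0.5805) = 0.60788
P₀ = 1/(11.85319 + 0.60788) = 1/12.46107 = 0.080250

Final: 0.080250


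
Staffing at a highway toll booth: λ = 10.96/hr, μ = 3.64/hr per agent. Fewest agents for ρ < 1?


Stability requires cμ > λ ⇔ c > λ/μ.
λ/μ = 10.96/3.64 = 3.0110
Minimum integer c = ⌊3.0110⌋ + 1 = 4
Check: 4·3.64 = 14.56 > 10.96, while 3·3.64 = 10.92 ≤ 10.96

Final: 4 servers


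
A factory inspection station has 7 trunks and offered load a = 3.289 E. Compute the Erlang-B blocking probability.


B(c,a) = (a^c/c!) / Σ_{k=0}^{c} a^k/k!
a^7/7! = 0.826069
Σ terms (k=0..7): 1.00000 + 3.28900 + 5.40876 + 5.92980 + 4.87578 + 3.20729 + 1.75813 + 0.82607 = 26.294834
B = 0.826069/26.294834 = 0.031416

Final: 0.031416


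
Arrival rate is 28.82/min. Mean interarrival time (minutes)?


Mean interarrival time = 1/λ = 1/28.82 minute = 0.03470 minute
In minutes: 0.03470 × 1 = 0.03470 min

Final: 0.03470 min


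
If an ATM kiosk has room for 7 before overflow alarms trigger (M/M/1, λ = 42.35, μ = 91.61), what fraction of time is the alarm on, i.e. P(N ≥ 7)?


ρ = 42.35/91.61 = 0.4623
P(N ≥ n) = ρ^n = 0.4623^7 = 0.004512

Final: 0.004512


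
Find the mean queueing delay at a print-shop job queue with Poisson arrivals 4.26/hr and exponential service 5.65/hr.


ρ = 4.26/5.65 = 0.7540
Wq = ρ/(μ−λ) = 0.7540/(5.65 − 4.26) = 0.7540/1.39 = 0.5424 hr

Final: 0.5424 hr


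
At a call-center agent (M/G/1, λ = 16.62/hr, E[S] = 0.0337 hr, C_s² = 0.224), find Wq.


ρ = λ·E[S] = 16.62·0.0337 = 0.5601
E[S²] = E[S]²(1+C_s²) = 0.0337²·(1+0.224) = 0.001390
Wq = λ·E[S²]/(2(1−ρ)) = 16.62·0.001390/(2·0.4399) = 0.02626 hr

Final: 0.02626 hr


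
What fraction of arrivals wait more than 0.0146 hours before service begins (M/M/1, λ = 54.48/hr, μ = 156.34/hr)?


ρ = 54.48/156.34 = 0.3485
P(Wq > t) = ρ·e^{−(μ−λ)t} = 0.3485·e^{−1.4872}
= 0.3485·0.226015 = 0.078760

Final: 0.078760


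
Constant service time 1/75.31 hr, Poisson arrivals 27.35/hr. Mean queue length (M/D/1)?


ρ = 27.35/75.31 = 0.3632
M/D/1: Lq = ρ²/(2(1−ρ)) = 0.1319/(2·0.6368) = 0.10355

Final: 0.10355


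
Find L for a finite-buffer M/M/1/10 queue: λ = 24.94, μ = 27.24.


ρ = 24.94/27.24 = 0.9156
L = ρ[1 − (K+1)ρ^K + Kρ^(K+1)] / [(1−ρ)(1−ρ^(K+1))]
Numerator: 0.9156·(1 − 11·0.413898 + 10·0.378951) = 0.216649
Denominator: (0.08443)·(0.621049) = 0.052438
L = 0.216649/0.052438 = 4.1315

Final: 4.1315


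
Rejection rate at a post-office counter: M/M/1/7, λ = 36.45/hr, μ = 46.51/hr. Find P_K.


ρ = λ/μ = 36.45/46.51 = 0.7837
P_K = (1−ρ)ρ^K/(1−ρ^(K+1)) = (0.2163·0.181576)/(1 − 0.142302)
= 0.039274/0.857698 = 0.045790

Final: 0.045790


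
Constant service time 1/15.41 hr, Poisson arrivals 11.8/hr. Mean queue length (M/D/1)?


ρ = 11.8/15.41 = 0.7657
M/D/1: Lq = ρ²/(2(1−ρ)) = 0.5864/(2·0.2343) = 1.25148

Final: 1.25148


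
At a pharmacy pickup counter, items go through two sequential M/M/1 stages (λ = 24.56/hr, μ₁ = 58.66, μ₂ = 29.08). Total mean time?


Each node sees arrival rate λ = 24.56/hr (tandem ⇒ throughput preserved).
W₁ = 1/(μ₁−λ) = 1/(58.66−24.56) = 0.02933 hr
W₂ = 1/(μ₂−λ) = 1/(29.08−24.56) = 0.22124 hr
W_total = W₁ + W₂ = 0.02933 + 0.22124 = 0.25056 hr

Final: 0.25056 hr


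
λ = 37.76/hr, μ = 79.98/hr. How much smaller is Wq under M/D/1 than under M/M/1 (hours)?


ρ = 37.76/79.98 = 0.4721
Wq(M/M/1) = ρ/(μ−λ) = 0.4721/42.22 = 0.01118 hr
Wq(M/D/1) = ρ/(2(μ−λ)) = 0.005591 hr
Savings = 0.01118 − 0.005591 = 0.005591 hr

Final: 0.005591 hr


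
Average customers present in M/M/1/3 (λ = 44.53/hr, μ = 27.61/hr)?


ρ = 44.53/27.61 = 1.6128
L = ρ[1 − (K+1)ρ^K + Kρ^(K+1)] / [(1−ρ)(1−ρ^(K+1))]
Numerator: 1.6128·(1 − 4·4.195260 + 3·6.766205) = 7.286043
Denominator: (-0.6128)·(-5.766205) = 3.533654
L = 7.286043/3.533654 = 2.0619

Final: 2.0619


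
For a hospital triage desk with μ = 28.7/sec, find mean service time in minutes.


Mean service time = 1/μ = 1/28.7 second = 0.03484 second
In minutes: 0.03484 × 0.0166667 = 0.0005807 min

Final: 0.0005807 min


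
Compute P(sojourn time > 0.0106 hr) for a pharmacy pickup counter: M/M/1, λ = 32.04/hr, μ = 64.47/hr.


W ~ Exponential(μ−λ) for M/M/1.
μ − λ = 64.47 − 32.04 = 32.4300
P(W > t) = e^{−(μ−λ)t} = e^{−0.3438} = 0.709101

Final: 0.709101


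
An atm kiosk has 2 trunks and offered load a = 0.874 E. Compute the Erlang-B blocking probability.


B(c,a) = (a^c/c!) / Σ_{k=0}^{c} a^k/k!
a^2/2! = 0.381938
Σ terms (k=0..2): 1.00000 + 0.87400 + 0.38194 = 2.255938
B = 0.381938/2.255938 = 0.169303

Final: 0.169303


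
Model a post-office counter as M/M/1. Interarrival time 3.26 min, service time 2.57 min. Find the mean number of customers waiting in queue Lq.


λ = 60/3.26 = 18.4049 /hr
μ = 60/2.57 = 23.3463 /hr
ρ = λ/μ = 18.4049/23.3463 = 0.7883
Lq = ρ²/(1−ρ) = 0.6215/0.2117 = 2.9363

Final: 2.9363


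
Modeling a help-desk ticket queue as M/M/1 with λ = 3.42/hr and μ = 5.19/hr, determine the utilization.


ρ = λ/μ = 3.42/5.19 = 0.6590

Final: 0.6590


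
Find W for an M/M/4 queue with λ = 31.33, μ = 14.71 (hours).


a = 2.1298; ρ = 0.5325; P₀ = 0.113096
Lq = P₀·a^c·ρ/(c!(1−ρ)²) = 0.23620
Wq = Lq/λ = 0.23620/31.33 = 0.007539 hr
W = Wq + 1/μ = 0.007539 + 0.06798 = 0.07552 hr

Final: 0.07552 hr


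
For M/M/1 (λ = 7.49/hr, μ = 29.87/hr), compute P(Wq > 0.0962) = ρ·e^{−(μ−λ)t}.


ρ = 7.49/29.87 = 0.2508
P(Wq > t) = ρ·e^{−(μ−λ)t} = 0.2508·e^{−2.1530}
= 0.2508·0.116140 = 0.029123

Final: 0.029123


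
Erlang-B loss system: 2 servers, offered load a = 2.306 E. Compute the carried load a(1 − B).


B(2,2.306) = 0.445750 (Erlang-B)
Carried load = a(1 − B) = 2.306·(1 − 0.445750) = 2.306·0.554250 = 1.2781 E

Final: 1.2781 Erlangs


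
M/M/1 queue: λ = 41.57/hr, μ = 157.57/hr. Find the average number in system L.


ρ = λ/μ = 41.57/157.57 = 0.2638
L = ρ/(1−ρ) = 0.2638/(1 − 0.2638) = 0.2638/0.7362 = 0.3584

Final: 0.3584


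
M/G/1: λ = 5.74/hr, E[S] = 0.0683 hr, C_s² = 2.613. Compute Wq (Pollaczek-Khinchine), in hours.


ρ = λ·E[S] = 5.74·0.0683 = 0.3920
E[S²] = E[S]²(1+C_s²) = 0.0683²·(1+2.613) = 0.016854
Wq = λ·E[S²]/(2(1−ρ)) = 5.74·0.016854/(2·0.6080) = 0.07956 hr

Final: 0.07956 hr


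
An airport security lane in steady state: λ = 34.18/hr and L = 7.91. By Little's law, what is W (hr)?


W = L/λ = 7.91/34.18 = 0.2314 hr

Final: 0.2314 hr


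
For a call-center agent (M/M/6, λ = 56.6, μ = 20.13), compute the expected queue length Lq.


a = λ/μ = 2.8117; ρ = a/6 = 0.4686
P₀ = 0.059419
Lq = P₀·a^c·ρ / (c!·(1−ρ)²) = 0.059419·494.12399·0.4686/(720·0.28236)
= 0.06768

Final: 0.06768


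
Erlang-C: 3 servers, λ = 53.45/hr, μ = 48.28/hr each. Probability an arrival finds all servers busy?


a = λ/μ = 1.1071; ρ = a/3 = 0.3690
P₀ = 0.324854 (from M/M/c formula)
C(c,a) = [a^c/(c!(1−ρ))]·P₀ = [1.35688/(6·0.6310)]·0.324854
= 0.35841·0.324854 = 0.116431

Final: 0.116431


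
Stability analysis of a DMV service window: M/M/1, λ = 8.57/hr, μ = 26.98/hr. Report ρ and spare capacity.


Total capacity cμ = 1·26.98 = 26.98/hr
ρ = λ/(cμ) = 8.57/26.98 = 0.3176
Stable ⇔ ρ < 1: YES
Spare capacity = cμ − λ = 26.98 − 8.57 = 18.41/hr

Final: ρ = 0.3176; stable; margin = 18.41/hr


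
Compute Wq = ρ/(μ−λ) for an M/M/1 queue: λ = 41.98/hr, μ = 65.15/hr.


ρ = 41.98/65.15 = 0.6444
Wq = ρ/(μ−λ) = 0.6444/(65.15 − 41.98) = 0.6444/23.17 = 0.02781 hr

Final: 0.02781 hr


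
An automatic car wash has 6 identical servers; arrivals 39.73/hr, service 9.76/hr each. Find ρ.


ρ = λ/(cμ) = 39.73/(6·9.76) = 39.73/58.56 = 0.6784

Final: 0.6784


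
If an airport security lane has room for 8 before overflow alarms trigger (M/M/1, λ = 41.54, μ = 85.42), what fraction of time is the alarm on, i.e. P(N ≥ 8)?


ρ = 41.54/85.42 = 0.4863
P(N ≥ n) = ρ^n = 0.4863^8 = 0.003128

Final: 0.003128


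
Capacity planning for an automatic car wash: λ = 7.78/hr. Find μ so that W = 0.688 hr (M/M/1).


W = 1/(μ−λ) ⇒ μ − λ = 1/W = 1/0.688 = 1.4535
μ = λ + 1/W = 7.78 + 1.4535 = 9.2335 per hr

Final: 9.2335 /hr


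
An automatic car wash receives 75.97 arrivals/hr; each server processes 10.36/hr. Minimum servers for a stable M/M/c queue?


Stability requires cμ > λ ⇔ c > λ/μ.
λ/μ = 75.97/10.36 = 7.3330
Minimum integer c = ⌊7.3330⌋ + 1 = 8
Check: 8·10.36 = 82.88 > 75.97, while 7·10.36 = 72.52 ≤ 75.97

Final: 8 servers


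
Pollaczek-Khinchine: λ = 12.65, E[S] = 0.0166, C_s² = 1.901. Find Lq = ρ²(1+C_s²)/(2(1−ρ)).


ρ = λ·E[S] = 12.65·0.0166 = 0.2100
Lq = ρ²(1+C_s²)/(2(1−ρ)) = 0.04410·(1+1.901)/(2·0.7900)
= 0.04410·2.9010/1.5800 = 0.08096

Final: 0.08096


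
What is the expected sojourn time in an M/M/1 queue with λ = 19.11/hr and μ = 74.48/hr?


W = 1/(μ−λ) = 1/(74.48 − 19.11) = 1/55.37 = 0.01806 hr

Final: 0.01806 hr


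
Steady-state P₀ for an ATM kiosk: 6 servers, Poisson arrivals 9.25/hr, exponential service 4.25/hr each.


a = λ/μ = 9.25/4.25 = 2.1765; ρ = a/c = 0.3627
Σ_{k=0}^{5} a^k/k! (terms k=0..5) = 1.00000 + 2.17647 + 2.36851 + 1.71833 + 0.93497 + 0.40699 = 8.60528
Tail: a^6/(6!(1−ρ)) = 106.29597/(720·0.6373) = 0.23167
P₀ = 1/(8.60528 + 0.23167) = 1/8.83695 = 0.113161

Final: 0.113161


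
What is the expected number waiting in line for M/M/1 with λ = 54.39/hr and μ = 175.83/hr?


ρ = 54.39/175.83 = 0.3093
Lq = ρ²/(1−ρ) = 0.09569/0.6907 = 0.1385

Final: 0.1385


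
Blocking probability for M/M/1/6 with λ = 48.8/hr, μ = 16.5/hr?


ρ = λ/μ = 48.8/16.5 = 2.9576
P_K = (1−ρ)ρ^K/(1−ρ^(K+1)) = (-1.9576·669.291434)/(1 − 1979.480120)
= -1310.188686/-1978.480120 = 0.662220

Final: 0.662220


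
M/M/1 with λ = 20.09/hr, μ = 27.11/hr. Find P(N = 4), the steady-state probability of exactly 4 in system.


ρ = 20.09/27.11 = 0.7411
P_n = (1−ρ)·ρ^n = (1 − 0.7411)·0.7411^4 = 0.2589·0.301579 = 0.078092

Final: 0.078092


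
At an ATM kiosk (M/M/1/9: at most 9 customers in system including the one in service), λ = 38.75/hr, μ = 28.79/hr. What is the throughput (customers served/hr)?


ρ = 1.3460; P_K = (1−ρ)ρ^9/(1−ρ^10) = 0.270917
λ_eff = λ(1 − P_K) = 38.75·(1 − 0.270917) = 38.75·0.729083 = 28.2520 /hr

Final: 28.2520 /hr


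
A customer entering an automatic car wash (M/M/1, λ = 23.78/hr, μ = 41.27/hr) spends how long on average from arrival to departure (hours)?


W = 1/(μ−λ) = 1/(41.27 − 23.78) = 1/17.49 = 0.05718 hr

Final: 0.05718 hr


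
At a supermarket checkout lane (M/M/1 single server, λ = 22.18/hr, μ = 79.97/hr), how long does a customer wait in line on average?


ρ = 22.18/79.97 = 0.2774
Wq = ρ/(μ−λ) = 0.2774/(79.97 − 22.18) = 0.2774/57.79 = 0.004799 hr

Final: 0.004799 hr


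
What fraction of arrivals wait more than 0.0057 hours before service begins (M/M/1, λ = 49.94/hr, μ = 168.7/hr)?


ρ = 49.94/168.7 = 0.2960
P(Wq > t) = ρ·e^{−(μ−λ)t} = 0.2960·e^{−0.6769}
= 0.2960·0.508174 = 0.150434

Final: 0.150434


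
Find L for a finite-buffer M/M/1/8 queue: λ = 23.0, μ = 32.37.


ρ = 23.0/32.37 = 0.7105
L = ρ[1 − (K+1)ρ^K + Kρ^(K+1)] / [(1−ρ)(1−ρ^(K+1))]
Numerator: 0.7105·(1 − 9·0.064965 + 8·0.046160) = 0.557480
Denominator: (0.2895)·(0.953840) = 0.276104
L = 0.557480/0.276104 = 2.0191

Final: 2.0191


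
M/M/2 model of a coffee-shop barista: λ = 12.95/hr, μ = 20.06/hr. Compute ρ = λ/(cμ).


ρ = λ/(cμ) = 12.95/(2·20.06) = 12.95/40.12 = 0.3228

Final: 0.3228


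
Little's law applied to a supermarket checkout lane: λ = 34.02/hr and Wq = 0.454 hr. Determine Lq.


Lq = λWq = 34.02·0.454 = 15.4451

Final: 15.4451


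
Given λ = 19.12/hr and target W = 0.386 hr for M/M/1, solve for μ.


W = 1/(μ−λ) ⇒ μ − λ = 1/W = 1/0.386 = 2.5907
μ = λ + 1/W = 19.12 + 2.5907 = 21.7107 per hr

Final: 21.7107 /hr


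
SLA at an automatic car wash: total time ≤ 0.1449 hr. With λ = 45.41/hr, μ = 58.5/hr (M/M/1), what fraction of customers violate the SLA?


W ~ Exponential(μ−λ) for M/M/1.
μ − λ = 58.5 − 45.41 = 13.0900
P(W > t) = e^{−(μ−λ)t} = e^{−1.8967} = 0.150057

Final: 0.150057


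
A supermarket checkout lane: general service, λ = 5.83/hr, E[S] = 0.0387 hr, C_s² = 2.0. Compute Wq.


ρ = λ·E[S] = 5.83·0.0387 = 0.2256
E[S²] = E[S]²(1+C_s²) = 0.0387²·(1+2.0) = 0.004493
Wq = λ·E[S²]/(2(1−ρ)) = 5.83·0.004493/(2·0.7744) = 0.01691 hr

Final: 0.01691 hr


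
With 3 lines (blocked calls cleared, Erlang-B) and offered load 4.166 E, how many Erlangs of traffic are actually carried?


B(3,4.166) = 0.465374 (Erlang-B)
Carried load = a(1 − B) = 4.166·(1 − 0.465374) = 4.166·0.534626 = 2.2273 E

Final: 2.2273 Erlangs


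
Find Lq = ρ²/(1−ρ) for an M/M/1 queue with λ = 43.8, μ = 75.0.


ρ = 43.8/75.0 = 0.5840
Lq = ρ²/(1−ρ) = 0.3411/0.4160 = 0.8198

Final: 0.8198


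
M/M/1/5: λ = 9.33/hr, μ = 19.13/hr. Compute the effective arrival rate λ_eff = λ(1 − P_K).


ρ = 0.4877; P_K = (1−ρ)ρ^5/(1−ρ^6) = 0.014329
λ_eff = λ(1 − P_K) = 9.33·(1 − 0.014329) = 9.33·0.985671 = 9.1963 /hr

Final: 9.1963 /hr


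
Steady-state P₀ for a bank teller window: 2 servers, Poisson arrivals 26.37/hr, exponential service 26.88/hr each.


a = λ/μ = 26.37/26.88 = 0.9810; ρ = a/c = 0.4905
Σ_{k=0}^{1} a^k/k! (terms k=0..1) = 1.00000 + 0.98103 = 1.98103
Tail: a^2/(2!(1−ρ)) = 0.96241/(2·0.5095) = 0.94449
P₀ = 1/(1.98103 + 0.94449) = 1/2.92552 = 0.341820

Final: 0.341820


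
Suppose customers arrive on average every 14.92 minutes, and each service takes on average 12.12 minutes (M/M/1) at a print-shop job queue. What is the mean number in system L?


λ = 60/14.92 = 4.0214 /hr
μ = 60/12.12 = 4.9505 /hr
ρ = λ/μ = 4.0214/4.9505 = 0.8123
L = ρ/(1−ρ) = 0.8123/0.1877 = 4.3286

Final: 4.3286


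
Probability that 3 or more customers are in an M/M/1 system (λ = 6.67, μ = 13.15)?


ρ = 6.67/13.15 = 0.5072
P(N ≥ n) = ρ^n = 0.5072^3 = 0.130497

Final: 0.130497


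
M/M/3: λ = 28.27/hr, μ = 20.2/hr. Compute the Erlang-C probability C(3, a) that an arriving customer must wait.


a = λ/μ = 1.3995; ρ = a/3 = 0.4665
P₀ = 0.236120 (from M/M/c formula)
C(c,a) = [a^c/(c!(1−ρ))]·P₀ = [2.74109/(6·0.5335)]·0.236120
= 0.85633·0.236120 = 0.202195

Final: 0.202195


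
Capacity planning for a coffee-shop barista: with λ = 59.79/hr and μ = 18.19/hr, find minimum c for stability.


Stability requires cμ > λ ⇔ c > λ/μ.
λ/μ = 59.79/18.19 = 3.2870
Minimum integer c = ⌊3.2870⌋ + 1 = 4
Check: 4·18.19 = 72.76 > 59.79, while 3·18.19 = 54.57 ≤ 59.79

Final: 4 servers


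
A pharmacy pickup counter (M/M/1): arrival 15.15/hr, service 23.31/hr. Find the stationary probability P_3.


ρ = 15.15/23.31 = 0.6499
P_n = (1−ρ)·ρ^n = (1 − 0.6499)·0.6499^3 = 0.3501·0.274543 = 0.096108

Final: 0.096108


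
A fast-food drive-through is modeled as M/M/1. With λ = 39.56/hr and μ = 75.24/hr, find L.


ρ = λ/μ = 39.56/75.24 = 0.5258
L = ρ/(1−ρ) = 0.5258/(1 − 0.5258) = 0.5258/0.4742 = 1.1087

Final: 1.1087


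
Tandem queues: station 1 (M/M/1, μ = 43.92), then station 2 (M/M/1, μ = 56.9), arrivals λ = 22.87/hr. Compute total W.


Each node sees arrival rate λ = 22.87/hr (tandem ⇒ throughput preserved).
W₁ = 1/(μ₁−λ) = 1/(43.92−22.87) = 0.04751 hr
W₂ = 1/(μ₂−λ) = 1/(56.9−22.87) = 0.02939 hr
W_total = W₁ + W₂ = 0.04751 + 0.02939 = 0.07689 hr

Final: 0.07689 hr


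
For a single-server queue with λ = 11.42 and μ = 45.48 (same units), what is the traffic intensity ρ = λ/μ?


ρ = λ/μ = 11.42/45.48 = 0.2511

Final: 0.2511


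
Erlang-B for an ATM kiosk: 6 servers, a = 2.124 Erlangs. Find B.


B(c,a) = (a^c/c!) / Σ_{k=0}^{c} a^k/k!
a^6/6! = 0.127525
Σ terms (k=0..6): 1.00000 + 2.12400 + 2.25569 + 1.59703 + 0.84802 + 0.36024 + 0.12752 = 8.312501
B = 0.127525/8.312501 = 0.015341

Final: 0.015341


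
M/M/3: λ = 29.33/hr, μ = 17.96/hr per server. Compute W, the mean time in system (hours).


a = 1.6331; ρ = 0.5444; P₀ = 0.179868
Lq = P₀·a^c·ρ/(c!(1−ρ)²) = 0.34234
Wq = Lq/λ = 0.34234/29.33 = 0.01167 hr
W = Wq + 1/μ = 0.01167 + 0.05568 = 0.06735 hr

Final: 0.06735 hr


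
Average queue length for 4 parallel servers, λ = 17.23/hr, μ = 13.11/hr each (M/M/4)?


a = λ/μ = 1.3143; ρ = a/4 = 0.3286
P₀ = 0.267279
Lq = P₀·a^c·ρ / (c!·(1−ρ)²) = 0.267279·2.98353·0.3286/(24·0.45082)
= 0.02422

Final: 0.02422


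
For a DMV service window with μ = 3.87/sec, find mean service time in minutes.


Mean service time = 1/μ = 1/3.87 second = 0.25840 second
In minutes: 0.25840 × 0.0166667 = 0.004307 min

Final: 0.004307 min


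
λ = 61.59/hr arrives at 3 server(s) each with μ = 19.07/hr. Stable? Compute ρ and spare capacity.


Total capacity cμ = 3·19.07 = 57.21/hr
ρ = λ/(cμ) = 61.59/57.21 = 1.0766
Stable ⇔ ρ < 1: NO
Spare capacity = cμ − λ = 57.21 − 61.59 = -4.38/hr

Final: ρ = 1.0766; unstable; margin = -4.38/hr


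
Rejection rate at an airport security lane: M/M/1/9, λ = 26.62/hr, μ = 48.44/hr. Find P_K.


ρ = λ/μ = 26.62/48.44 = 0.5495
P_K = (1−ρ)ρ^K/(1−ρ^(K+1)) = (0.4505·0.004571)/(1 − 0.002512)
= 0.002059/0.997488 = 0.002064

Final: 0.002064


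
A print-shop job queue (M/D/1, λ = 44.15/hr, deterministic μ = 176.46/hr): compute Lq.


ρ = 44.15/176.46 = 0.2502
M/D/1: Lq = ρ²/(2(1−ρ)) = 0.06260/(2·0.7498) = 0.04174

Final: 0.04174


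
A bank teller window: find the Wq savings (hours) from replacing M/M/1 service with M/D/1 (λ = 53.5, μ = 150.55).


ρ = 53.5/150.55 = 0.3554
Wq(M/M/1) = ρ/(μ−λ) = 0.3554/97.05 = 0.003662 hr
Wq(M/D/1) = ρ/(2(μ−λ)) = 0.001831 hr
Savings = 0.003662 − 0.001831 = 0.001831 hr

Final: 0.001831 hr


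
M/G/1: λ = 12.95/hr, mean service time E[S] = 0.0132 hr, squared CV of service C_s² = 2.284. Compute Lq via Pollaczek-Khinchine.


ρ = λ·E[S] = 12.95·0.0132 = 0.1709
Lq = ρ²(1+C_s²)/(2(1−ρ)) = 0.02922·(1+2.284)/(2·0.8291)
= 0.02922·3.2840/1.6581 = 0.05787

Final: 0.05787


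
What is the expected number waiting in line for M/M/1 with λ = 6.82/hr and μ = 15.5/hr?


ρ = 6.82/15.5 = 0.4400
Lq = ρ²/(1−ρ) = 0.1936/0.5600 = 0.3457

Final: 0.3457


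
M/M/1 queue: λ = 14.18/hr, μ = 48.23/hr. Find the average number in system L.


ρ = λ/μ = 14.18/48.23 = 0.2940
L = ρ/(1−ρ) = 0.2940/(1 − 0.2940) = 0.2940/0.7060 = 0.4164

Final: 0.4164


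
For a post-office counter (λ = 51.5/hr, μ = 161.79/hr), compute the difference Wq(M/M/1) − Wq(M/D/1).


ρ = 51.5/161.79 = 0.3183
Wq(M/M/1) = ρ/(μ−λ) = 0.3183/110.29 = 0.002886 hr
Wq(M/D/1) = ρ/(2(μ−λ)) = 0.001443 hr
Savings = 0.002886 − 0.001443 = 0.001443 hr

Final: 0.001443 hr


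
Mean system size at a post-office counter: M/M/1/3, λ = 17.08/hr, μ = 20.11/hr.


ρ = 17.08/20.11 = 0.8493
L = ρ[1 − (K+1)ρ^K + Kρ^(K+1)] / [(1−ρ)(1−ρ^(K+1))]
Numerator: 0.8493·(1 − 4·0.612671 + 3·0.520359) = 0.093760
Denominator: (0.1507)·(0.479641) = 0.072268
L = 0.093760/0.072268 = 1.2974

Final: 1.2974


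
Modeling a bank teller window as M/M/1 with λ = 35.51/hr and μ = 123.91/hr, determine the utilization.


ρ = λ/μ = 35.51/123.91 = 0.2866

Final: 0.2866


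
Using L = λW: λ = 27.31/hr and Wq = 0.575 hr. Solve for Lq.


Lq = λWq = 27.31·0.575 = 15.7032

Final: 15.7032


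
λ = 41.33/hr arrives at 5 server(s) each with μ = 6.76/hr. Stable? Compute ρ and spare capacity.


Total capacity cμ = 5·6.76 = 33.80/hr
ρ = λ/(cμ) = 41.33/33.80 = 1.2228
Stable ⇔ ρ < 1: NO
Spare capacity = cμ − λ = 33.80 − 41.33 = -7.53/hr

Final: ρ = 1.2228; unstable; margin = -7.53/hr


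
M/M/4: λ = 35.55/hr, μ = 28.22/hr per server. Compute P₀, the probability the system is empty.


a = λ/μ = 35.55/28.22 = 1.2597; ρ = a/c = 0.3149
Σ_{k=0}^{3} a^k/k! (terms k=0..3) = 1.00000 + 1.25974 + 0.79348 + 0.33319 = 3.38642
Tail: a^4/(4!(1−ρ)) = 2.51843/(24·0.6851) = 0.15318
P₀ = 1/(3.38642 + 0.15318) = 1/3.53959 = 0.282518

Final: 0.282518


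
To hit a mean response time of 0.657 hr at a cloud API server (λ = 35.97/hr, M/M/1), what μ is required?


W = 1/(μ−λ) ⇒ μ − λ = 1/W = 1/0.657 = 1.5221
μ = λ + 1/W = 35.97 + 1.5221 = 37.4921 per hr

Final: 37.4921 /hr


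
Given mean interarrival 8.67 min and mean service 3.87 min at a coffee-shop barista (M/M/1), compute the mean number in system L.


λ = 60/8.67 = 6.9204 /hr
μ = 60/3.87 = 15.5039 /hr
ρ = λ/μ = 6.9204/15.5039 = 0.4464
L = ρ/(1−ρ) = 0.4464/0.5536 = 0.8063

Final: 0.8063


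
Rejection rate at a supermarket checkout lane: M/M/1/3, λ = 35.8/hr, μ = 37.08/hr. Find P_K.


ρ = λ/μ = 35.8/37.08 = 0.9655
P_K = (1−ρ)ρ^K/(1−ρ^(K+1)) = (0.03452·0.899974)/(1 − 0.868907)
= 0.031067/0.131093 = 0.236985

Final: 0.236985


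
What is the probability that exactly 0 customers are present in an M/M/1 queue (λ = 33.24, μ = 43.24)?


ρ = 33.24/43.24 = 0.7687
P_n = (1−ρ)·ρ^n = (1 − 0.7687)·0.7687^0 = 0.2313·1.000000 = 0.231267

Final: 0.231267


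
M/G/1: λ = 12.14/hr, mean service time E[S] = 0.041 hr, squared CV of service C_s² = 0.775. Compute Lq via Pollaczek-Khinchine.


ρ = λ·E[S] = 12.14·0.041 = 0.4977
Lq = ρ²(1+C_s²)/(2(1−ρ)) = 0.2477·(1+0.775)/(2·0.5023)
= 0.2477·1.7750/1.0045 = 0.43777

Final: 0.43777


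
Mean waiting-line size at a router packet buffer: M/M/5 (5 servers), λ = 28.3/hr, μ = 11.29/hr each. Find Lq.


a = λ/μ = 2.5066; ρ = a/5 = 0.5013
P₀ = 0.079542
Lq = P₀·a^c·ρ / (c!·(1−ρ)²) = 0.079542·98.96063·0.5013/(120·0.24867)
= 0.13224

Final: 0.13224


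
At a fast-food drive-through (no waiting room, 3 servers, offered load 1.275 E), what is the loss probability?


B(c,a) = (a^c/c!) / Σ_{k=0}^{c} a^k/k!
a^3/3! = 0.345445
Σ terms (k=0..3): 1.00000 + 1.27500 + 0.81281 + 0.34545 = 3.433258
B = 0.345445/3.433258 = 0.100617

Final: 0.100617


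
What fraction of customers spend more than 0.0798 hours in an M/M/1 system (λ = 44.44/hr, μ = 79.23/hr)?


W ~ Exponential(μ−λ) for M/M/1.
μ − λ = 79.23 − 44.44 = 34.7900
P(W > t) = e^{−(μ−λ)t} = e^{−2.7762} = 0.062272

Final: 0.062272


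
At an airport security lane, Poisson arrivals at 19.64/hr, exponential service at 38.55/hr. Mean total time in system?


W = 1/(μ−λ) = 1/(38.55 − 19.64) = 1/18.91 = 0.05288 hr

Final: 0.05288 hr


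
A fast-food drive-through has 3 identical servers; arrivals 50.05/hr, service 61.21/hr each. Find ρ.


ρ = λ/(cμ) = 50.05/(3·61.21) = 50.05/183.63 = 0.2726

Final: 0.2726


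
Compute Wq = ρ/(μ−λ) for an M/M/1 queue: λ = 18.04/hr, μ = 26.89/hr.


ρ = 18.04/26.89 = 0.6709
Wq = ρ/(μ−λ) = 0.6709/(26.89 − 18.04) = 0.6709/8.85 = 0.07581 hr

Final: 0.07581 hr


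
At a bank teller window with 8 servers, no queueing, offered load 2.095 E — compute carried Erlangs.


B(8,2.095) = 0.001133 (Erlang-B)
Carried load = a(1 − B) = 2.095·(1 − 0.001133) = 2.095·0.998867 = 2.0926 E

Final: 2.0926 Erlangs


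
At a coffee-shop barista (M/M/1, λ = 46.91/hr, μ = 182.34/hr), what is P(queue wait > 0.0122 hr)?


ρ = 46.91/182.34 = 0.2573
P(Wq > t) = ρ·e^{−(μ−λ)t} = 0.2573·e^{−1.6522}
= 0.2573·0.191619 = 0.049297

Final: 0.049297


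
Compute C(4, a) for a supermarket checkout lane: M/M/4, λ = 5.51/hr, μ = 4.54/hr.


a = λ/μ = 1.2137; ρ = a/4 = 0.3034
P₀ = 0.296046 (from M/M/c formula)
C(c,a) = [a^c/(c!(1−ρ))]·P₀ = [2.16962/(24·0.6966)]·0.296046
= 0.12978·0.296046 = 0.038420

Final: 0.038420


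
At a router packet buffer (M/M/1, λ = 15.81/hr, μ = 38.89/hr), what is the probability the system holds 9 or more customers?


ρ = 15.81/38.89 = 0.4065
P(N ≥ n) = ρ^n = 0.4065^9 = 0.0003033

Final: 0.0003033


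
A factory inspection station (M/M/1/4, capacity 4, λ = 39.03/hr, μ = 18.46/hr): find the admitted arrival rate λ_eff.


ρ = 2.1143; P_K = (1−ρ)ρ^4/(1−ρ^5) = 0.539807
λ_eff = λ(1 − P_K) = 39.03·(1 − 0.539807) = 39.03·0.460193 = 17.9613 /hr

Final: 17.9613 /hr


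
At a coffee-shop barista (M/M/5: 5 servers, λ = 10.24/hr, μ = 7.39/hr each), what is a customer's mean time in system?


a = 1.3857; ρ = 0.2771; P₀ = 0.249900
Lq = P₀·a^c·ρ/(c!(1−ρ)²) = 0.005642
Wq = Lq/λ = 0.005642/10.24 = 0.0005510 hr
W = Wq + 1/μ = 0.0005510 + 0.13532 = 0.13587 hr

Final: 0.13587 hr


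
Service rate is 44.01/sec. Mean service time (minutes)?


Mean service time = 1/μ = 1/44.01 second = 0.02272 second
In minutes: 0.02272 × 0.0166667 = 0.0003787 min

Final: 0.0003787 min


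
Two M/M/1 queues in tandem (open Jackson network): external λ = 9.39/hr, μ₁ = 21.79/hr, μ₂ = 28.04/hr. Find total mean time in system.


Each node sees arrival rate λ = 9.39/hr (tandem ⇒ throughput preserved).
W₁ = 1/(μ₁−λ) = 1/(21.79−9.39) = 0.08065 hr
W₂ = 1/(μ₂−λ) = 1/(28.04−9.39) = 0.05362 hr
W_total = W₁ + W₂ = 0.08065 + 0.05362 = 0.13426 hr

Final: 0.13426 hr


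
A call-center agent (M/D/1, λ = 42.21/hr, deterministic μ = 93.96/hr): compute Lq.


ρ = 42.21/93.96 = 0.4492
M/D/1: Lq = ρ²/(2(1−ρ)) = 0.2018/(2·0.5508) = 0.18321

Final: 0.18321


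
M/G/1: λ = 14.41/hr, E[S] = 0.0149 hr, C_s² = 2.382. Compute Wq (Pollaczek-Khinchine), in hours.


ρ = λ·E[S] = 14.41·0.0149 = 0.2147
E[S²] = E[S]²(1+C_s²) = 0.0149²·(1+2.382) = 0.0007508
Wq = λ·E[S²]/(2(1−ρ)) = 14.41·0.0007508/(2·0.7853) = 0.006889 hr

Final: 0.006889 hr


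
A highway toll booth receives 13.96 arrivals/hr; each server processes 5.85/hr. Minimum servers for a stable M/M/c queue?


Stability requires cμ > λ ⇔ c > λ/μ.
λ/μ = 13.96/5.85 = 2.3863
Minimum integer c = ⌊2.3863⌋ + 1 = 3
Check: 3·5.85 = 17.55 > 13.96, while 2·5.85 = 11.70 ≤ 13.96

Final: 3 servers


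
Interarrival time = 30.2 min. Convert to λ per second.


λ = 1/(interarrival time) in consistent units.
1 second = 0.0166667 min, so λ = 0.0166667/30.2 = 0.0005519 per second

Final: 0.0005519 /sec


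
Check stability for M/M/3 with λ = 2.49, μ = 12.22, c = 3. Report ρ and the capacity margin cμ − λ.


Total capacity cμ = 3·12.22 = 36.66/hr
ρ = λ/(cμ) = 2.49/36.66 = 0.06792
Stable ⇔ ρ < 1: YES
Spare capacity = cμ − λ = 36.66 − 2.49 = 34.17/hr

Final: ρ = 0.06792; stable; margin = 34.17/hr


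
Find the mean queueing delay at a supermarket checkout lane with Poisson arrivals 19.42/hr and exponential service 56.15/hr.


ρ = 19.42/56.15 = 0.3459
Wq = ρ/(μ−λ) = 0.3459/(56.15 − 19.42) = 0.3459/36.73 = 0.009416 hr

Final: 0.009416 hr


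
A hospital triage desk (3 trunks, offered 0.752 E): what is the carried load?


B(3,0.752) = 0.033660 (Erlang-B)
Carried load = a(1 − B) = 0.752·(1 − 0.033660) = 0.752·0.966340 = 0.7267 E

Final: 0.7267 Erlangs


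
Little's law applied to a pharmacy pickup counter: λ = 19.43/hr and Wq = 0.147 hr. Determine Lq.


Lq = λWq = 19.43·0.147 = 2.8562

Final: 2.8562


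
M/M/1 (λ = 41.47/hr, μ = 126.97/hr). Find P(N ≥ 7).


ρ = 41.47/126.97 = 0.3266
P(N ≥ n) = ρ^n = 0.3266^7 = 0.0003965

Final: 0.0003965


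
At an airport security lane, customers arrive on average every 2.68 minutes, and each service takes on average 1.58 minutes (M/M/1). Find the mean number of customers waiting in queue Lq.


λ = 60/2.68 = 22.3881 /hr
μ = 60/1.58 = 37.9747 /hr
ρ = λ/μ = 22.3881/37.9747 = 0.5896
Lq = ρ²/(1−ρ) = 0.3476/0.4104 = 0.8468

Final: 0.8468


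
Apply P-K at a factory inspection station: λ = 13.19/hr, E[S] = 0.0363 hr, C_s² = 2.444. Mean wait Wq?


ρ = λ·E[S] = 13.19·0.0363 = 0.4788
E[S²] = E[S]²(1+C_s²) = 0.0363²·(1+2.444) = 0.004538
Wq = λ·E[S²]/(2(1−ρ)) = 13.19·0.004538/(2·0.5212) = 0.05742 hr

Final: 0.05742 hr


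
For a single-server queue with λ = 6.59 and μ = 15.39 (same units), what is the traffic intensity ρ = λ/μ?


ρ = λ/μ = 6.59/15.39 = 0.4282

Final: 0.4282


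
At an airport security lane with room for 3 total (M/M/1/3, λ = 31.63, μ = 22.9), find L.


ρ = 31.63/22.9 = 1.3812
L = ρ[1 − (K+1)ρ^K + Kρ^(K+1)] / [(1−ρ)(1−ρ^(K+1))]
Numerator: 1.3812·(1 − 4·2.635064 + 3·3.639610) = 1.904119
Denominator: (-0.3812)·(-2.639610) = 1.006279
L = 1.904119/1.006279 = 1.8922

Final: 1.8922


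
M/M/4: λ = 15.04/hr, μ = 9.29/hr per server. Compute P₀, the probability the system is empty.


a = λ/μ = 15.04/9.29 = 1.6189; ρ = a/c = 0.4047
Σ_{k=0}^{3} a^k/k! (terms k=0..3) = 1.00000 + 1.61895 + 1.31049 + 0.70720 = 4.63664
Tail: a^4/(4!(1−ρ)) = 6.86955/(24·0.5953) = 0.48085
P₀ = 1/(4.63664 + 0.48085) = 1/5.11749 = 0.195408

Final: 0.195408


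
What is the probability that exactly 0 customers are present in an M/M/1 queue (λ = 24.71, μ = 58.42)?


ρ = 24.71/58.42 = 0.4230
P_n = (1−ρ)·ρ^n = (1 − 0.4230)·0.4230^0 = 0.5770·1.000000 = 0.577028

Final: 0.577028


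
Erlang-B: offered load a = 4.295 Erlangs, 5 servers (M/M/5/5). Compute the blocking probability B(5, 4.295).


B(c,a) = (a^c/c!) / Σ_{k=0}^{c} a^k/k!
a^5/5! = 12.179644
Σ terms (k=0..5): 1.00000 + 4.29500 + 9.22351 + 13.20500 + 14.17886 + 12.17964 = 54.082016
B = 12.179644/54.082016 = 0.225207

Final: 0.225207


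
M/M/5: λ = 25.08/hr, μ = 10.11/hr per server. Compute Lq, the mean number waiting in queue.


a = λ/μ = 2.4807; ρ = a/5 = 0.4961
P₀ = 0.081741
Lq = P₀·a^c·ρ / (c!·(1−ρ)²) = 0.081741·93.94678·0.4961/(120·0.25387)
= 0.12506

Final: 0.12506


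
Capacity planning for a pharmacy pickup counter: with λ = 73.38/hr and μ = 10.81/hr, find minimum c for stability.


Stability requires cμ > λ ⇔ c > λ/μ.
λ/μ = 73.38/10.81 = 6.7882
Minimum integer c = ⌊6.7882⌋ + 1 = 7
Check: 7·10.81 = 75.67 > 73.38, while 6·10.81 = 64.86 ≤ 73.38

Final: 7 servers


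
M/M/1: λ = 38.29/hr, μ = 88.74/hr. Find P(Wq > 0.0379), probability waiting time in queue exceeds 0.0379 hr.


ρ = 38.29/88.74 = 0.4315
P(Wq > t) = ρ·e^{−(μ−λ)t} = 0.4315·e^{−1.9121}
= 0.4315·0.147776 = 0.063763

Final: 0.063763


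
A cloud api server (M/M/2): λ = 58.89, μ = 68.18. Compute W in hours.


a = 0.8637; ρ = 0.4319; P₀ = 0.396773
Lq = P₀·a^c·ρ/(c!(1−ρ)²) = 0.19804
Wq = Lq/λ = 0.19804/58.89 = 0.003363 hr
W = Wq + 1/μ = 0.003363 + 0.01467 = 0.01803 hr

Final: 0.01803 hr


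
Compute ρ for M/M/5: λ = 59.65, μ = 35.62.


ρ = λ/(cμ) = 59.65/(5·35.62) = 59.65/178.10 = 0.3349

Final: 0.3349


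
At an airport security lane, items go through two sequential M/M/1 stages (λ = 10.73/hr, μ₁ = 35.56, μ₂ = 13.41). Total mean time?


Each node sees arrival rate λ = 10.73/hr (tandem ⇒ throughput preserved).
W₁ = 1/(μ₁−λ) = 1/(35.56−10.73) = 0.04027 hr
W₂ = 1/(μ₂−λ) = 1/(13.41−10.73) = 0.37313 hr
W_total = W₁ + W₂ = 0.04027 + 0.37313 = 0.41341 hr

Final: 0.41341 hr


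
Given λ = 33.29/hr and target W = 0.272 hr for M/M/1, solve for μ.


W = 1/(μ−λ) ⇒ μ − λ = 1/W = 1/0.272 = 3.6765
μ = λ + 1/W = 33.29 + 3.6765 = 36.9665 per hr

Final: 36.9665 /hr


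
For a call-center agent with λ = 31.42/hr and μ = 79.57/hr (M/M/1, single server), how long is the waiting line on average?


ρ = 31.42/79.57 = 0.3949
Lq = ρ²/(1−ρ) = 0.1559/0.6051 = 0.2577

Final: 0.2577


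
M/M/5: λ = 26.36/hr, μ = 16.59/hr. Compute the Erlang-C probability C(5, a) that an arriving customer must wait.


a = λ/μ = 1.5889; ρ = a/5 = 0.3178
P₀ = 0.203704 (from M/M/c formula)
C(c,a) = [a^c/(c!(1−ρ))]·P₀ = [10.12733/(120·0.6822)]·0.203704
= 0.12371·0.203704 = 0.025199

Final: 0.025199


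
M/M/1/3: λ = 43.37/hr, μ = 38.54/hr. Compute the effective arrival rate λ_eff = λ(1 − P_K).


ρ = 1.1253; P_K = (1−ρ)ρ^3/(1−ρ^4) = 0.295856
λ_eff = λ(1 − P_K) = 43.37·(1 − 0.295856) = 43.37·0.704144 = 30.5387 /hr

Final: 30.5387 /hr


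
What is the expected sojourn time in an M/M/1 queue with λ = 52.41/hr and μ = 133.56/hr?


W = 1/(μ−λ) = 1/(133.56 − 52.41) = 1/81.15 = 0.01232 hr

Final: 0.01232 hr


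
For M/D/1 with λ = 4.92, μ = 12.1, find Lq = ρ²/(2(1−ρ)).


ρ = 4.92/12.1 = 0.4066
M/D/1: Lq = ρ²/(2(1−ρ)) = 0.1653/(2·0.5934) = 0.13931

Final: 0.13931


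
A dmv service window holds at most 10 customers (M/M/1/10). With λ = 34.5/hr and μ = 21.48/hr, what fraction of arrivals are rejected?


ρ = λ/μ = 34.5/21.48 = 1.6061
P_K = (1−ρ)ρ^K/(1−ρ^(K+1)) = (-0.6061·114.247888)/(1 − 183.498703)
= -69.250815/-182.498703 = 0.379459

Final: 0.379459


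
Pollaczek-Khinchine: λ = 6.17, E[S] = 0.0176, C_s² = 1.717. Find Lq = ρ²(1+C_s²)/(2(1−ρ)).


ρ = λ·E[S] = 6.17·0.0176 = 0.1086
Lq = ρ²(1+C_s²)/(2(1−ρ)) = 0.01179·(1+1.717)/(2·0.8914)
= 0.01179·2.7170/1.7828 = 0.01797

Final: 0.01797


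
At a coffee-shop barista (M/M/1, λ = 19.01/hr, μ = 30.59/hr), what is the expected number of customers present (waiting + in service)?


ρ = λ/μ = 19.01/30.59 = 0.6214
L = ρ/(1−ρ) = 0.6214/(1 − 0.6214) = 0.6214/0.3786 = 1.6416

Final: 1.6416


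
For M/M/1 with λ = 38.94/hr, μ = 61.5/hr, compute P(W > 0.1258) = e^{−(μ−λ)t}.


W ~ Exponential(μ−λ) for M/M/1.
μ − λ = 61.5 − 38.94 = 22.5600
P(W > t) = e^{−(μ−λ)t} = e^{−2.8380} = 0.058540

Final: 0.058540


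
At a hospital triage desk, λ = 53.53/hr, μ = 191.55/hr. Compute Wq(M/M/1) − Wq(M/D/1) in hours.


ρ = 53.53/191.55 = 0.2795
Wq(M/M/1) = ρ/(μ−λ) = 0.2795/138.02 = 0.002025 hr
Wq(M/D/1) = ρ/(2(μ−λ)) = 0.001012 hr
Savings = 0.002025 − 0.001012 = 0.001012 hr

Final: 0.001012 hr


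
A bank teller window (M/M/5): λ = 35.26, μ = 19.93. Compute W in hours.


a = 1.7692; ρ = 0.3538; P₀ = 0.169811
Lq = P₀·a^c·ρ/(c!(1−ρ)²) = 0.02079
Wq = Lq/λ = 0.02079/35.26 = 0.0005895 hr
W = Wq + 1/μ = 0.0005895 + 0.05018 = 0.05077 hr

Final: 0.05077 hr


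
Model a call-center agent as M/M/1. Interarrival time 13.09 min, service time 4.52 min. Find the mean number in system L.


λ = 60/13.09 = 4.5837 /hr
μ = 60/4.52 = 13.2743 /hr
ρ = λ/μ = 4.5837/13.2743 = 0.3453
L = ρ/(1−ρ) = 0.3453/0.6547 = 0.5274

Final: 0.5274


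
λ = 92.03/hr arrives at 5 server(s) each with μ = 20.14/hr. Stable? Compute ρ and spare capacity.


Total capacity cμ = 5·20.14 = 100.70/hr
ρ = λ/(cμ) = 92.03/100.70 = 0.9139
Stable ⇔ ρ < 1: YES
Spare capacity = cμ − λ = 100.70 − 92.03 = 8.67/hr

Final: ρ = 0.9139; stable; margin = 8.67/hr


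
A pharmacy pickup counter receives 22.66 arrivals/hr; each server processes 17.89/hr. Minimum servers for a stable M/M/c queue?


Stability requires cμ > λ ⇔ c > λ/μ.
λ/μ = 22.66/17.89 = 1.2666
Minimum integer c = ⌊1.2666⌋ + 1 = 2
Check: 2·17.89 = 35.78 > 22.66, while 1·17.89 = 17.89 ≤ 22.66

Final: 2 servers


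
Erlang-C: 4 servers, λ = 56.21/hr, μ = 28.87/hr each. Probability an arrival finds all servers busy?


a = λ/μ = 1.9470; ρ = a/4 = 0.4868
P₀ = 0.138138 (from M/M/c formula)
C(c,a) = [a^c/(c!(1−ρ))]·P₀ = [14.37035/(24·0.5132)]·0.138138
= 1.16662·0.138138 = 0.161154

Final: 0.161154


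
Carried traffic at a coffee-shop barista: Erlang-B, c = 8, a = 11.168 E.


B(8,11.168) = 0.389767 (Erlang-B)
Carried load = a(1 − B) = 11.168·(1 − 0.389767) = 11.168·0.610233 = 6.8151 E

Final: 6.8151 Erlangs


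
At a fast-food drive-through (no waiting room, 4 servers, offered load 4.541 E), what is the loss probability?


B(c,a) = (a^c/c!) / Σ_{k=0}^{c} a^k/k!
a^4/4! = 17.717187
Σ terms (k=0..4): 1.00000 + 4.54100 + 10.31034 + 15.60642 + 17.71719 = 49.174946
B = 17.717187/49.174946 = 0.360289

Final: 0.360289


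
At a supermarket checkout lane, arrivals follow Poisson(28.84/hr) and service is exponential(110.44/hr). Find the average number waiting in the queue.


ρ = 28.84/110.44 = 0.2611
Lq = ρ²/(1−ρ) = 0.06819/0.7389 = 0.09229

Final: 0.09229


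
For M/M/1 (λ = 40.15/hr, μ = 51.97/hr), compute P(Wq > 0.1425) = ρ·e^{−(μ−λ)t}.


ρ = 40.15/51.97 = 0.7726
P(Wq > t) = ρ·e^{−(μ−λ)t} = 0.7726·e^{−1.6843}
= 0.7726·0.185565 = 0.143360

Final: 0.143360


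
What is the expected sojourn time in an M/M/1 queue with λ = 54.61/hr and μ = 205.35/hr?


W = 1/(μ−λ) = 1/(205.35 − 54.61) = 1/150.74 = 0.006634 hr

Final: 0.006634 hr


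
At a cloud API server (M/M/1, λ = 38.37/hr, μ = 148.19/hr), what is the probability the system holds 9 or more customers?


ρ = 38.37/148.19 = 0.2589
P(N ≥ n) = ρ^n = 0.2589^9 = 0.000005231

Final: 0.000005231


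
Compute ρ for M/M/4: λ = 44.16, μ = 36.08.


ρ = λ/(cμ) = 44.16/(4·36.08) = 44.16/144.32 = 0.3060

Final: 0.3060


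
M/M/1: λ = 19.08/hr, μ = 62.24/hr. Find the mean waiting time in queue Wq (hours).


ρ = 19.08/62.24 = 0.3066
Wq = ρ/(μ−λ) = 0.3066/(62.24 − 19.08) = 0.3066/43.16 = 0.007103 hr

Final: 0.007103 hr


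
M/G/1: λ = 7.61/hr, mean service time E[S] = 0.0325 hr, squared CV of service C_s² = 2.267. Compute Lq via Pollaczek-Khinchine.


ρ = λ·E[S] = 7.61·0.0325 = 0.2473
Lq = ρ²(1+C_s²)/(2(1−ρ)) = 0.06117·(1+2.267)/(2·0.7527)
= 0.06117·3.2670/1.5053 = 0.13275

Final: 0.13275


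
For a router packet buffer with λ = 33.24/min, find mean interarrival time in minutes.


Mean interarrival time = 1/λ = 1/33.24 minute = 0.03008 minute
In minutes: 0.03008 × 1 = 0.03008 min

Final: 0.03008 min


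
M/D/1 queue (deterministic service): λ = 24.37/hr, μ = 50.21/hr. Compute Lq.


ρ = 24.37/50.21 = 0.4854
M/D/1: Lq = ρ²/(2(1−ρ)) = 0.2356/(2·0.5146) = 0.22887

Final: 0.22887


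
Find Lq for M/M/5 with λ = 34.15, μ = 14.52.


a = λ/μ = 2.3519; ρ = a/5 = 0.4704
P₀ = 0.093517
Lq = P₀·a^c·ρ / (c!·(1−ρ)²) = 0.093517·71.96486·0.4704/(120·0.28049)
= 0.09405

Final: 0.09405


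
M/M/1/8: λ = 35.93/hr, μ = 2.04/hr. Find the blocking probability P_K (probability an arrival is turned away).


ρ = λ/μ = 35.93/2.04 = 17.6127
P_K = (1−ρ)ρ^K/(1−ρ^(K+1)) = (-16.6127·9260115385.411139)/(1 − 163096051861.677551)
= -153835936476.266418/-163096051860.677551 = 0.943223

Final: 0.943223


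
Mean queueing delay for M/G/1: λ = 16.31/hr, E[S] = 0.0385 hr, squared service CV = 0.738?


ρ = λ·E[S] = 16.31·0.0385 = 0.6279
E[S²] = E[S]²(1+C_s²) = 0.0385²·(1+0.738) = 0.002576
Wq = λ·E[S²]/(2(1−ρ)) = 16.31·0.002576/(2·0.3721) = 0.05646 hr

Final: 0.05646 hr


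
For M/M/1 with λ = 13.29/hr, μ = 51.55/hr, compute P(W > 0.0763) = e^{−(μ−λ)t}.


W ~ Exponential(μ−λ) for M/M/1.
μ − λ = 51.55 − 13.29 = 38.2600
P(W > t) = e^{−(μ−λ)t} = e^{−2.9192} = 0.053975

Final: 0.053975
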